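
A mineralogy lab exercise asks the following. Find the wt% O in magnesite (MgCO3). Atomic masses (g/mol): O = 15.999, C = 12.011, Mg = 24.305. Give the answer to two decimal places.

56.93 mass %

Molar mass of MgCO3: 1*24.305 + 1*12.011 + 3*15.999 = 84.313 g/mol.
Mass of O per formula unit: 3 × 15.999 = 47.997 g.
Weight fraction O = 47.997 / 84.313 = 0.5693.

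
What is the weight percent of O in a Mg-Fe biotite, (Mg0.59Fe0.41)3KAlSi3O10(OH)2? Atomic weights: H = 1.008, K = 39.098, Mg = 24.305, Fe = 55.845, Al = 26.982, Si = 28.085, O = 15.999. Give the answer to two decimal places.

42.10 weight percent

M((Mg0.59Fe0.41)3KAlSi3O10(OH)2) = 456.048 g/mol.
O contributes 12 × 15.999 = 191.988 g per mole.
191.988/456.048 = 0.4210 → 42.10%.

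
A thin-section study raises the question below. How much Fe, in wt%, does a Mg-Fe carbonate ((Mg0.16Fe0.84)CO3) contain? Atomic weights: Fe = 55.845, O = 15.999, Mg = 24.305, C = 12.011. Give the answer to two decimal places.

42.33 wt%

M((Mg0.16Fe0.84)CO3) = 110.807 g/mol.
Fe contributes 0.84 × 55.845 = 46.910 g per mole.
46.910/110.807 = 0.4233 → 42.33%.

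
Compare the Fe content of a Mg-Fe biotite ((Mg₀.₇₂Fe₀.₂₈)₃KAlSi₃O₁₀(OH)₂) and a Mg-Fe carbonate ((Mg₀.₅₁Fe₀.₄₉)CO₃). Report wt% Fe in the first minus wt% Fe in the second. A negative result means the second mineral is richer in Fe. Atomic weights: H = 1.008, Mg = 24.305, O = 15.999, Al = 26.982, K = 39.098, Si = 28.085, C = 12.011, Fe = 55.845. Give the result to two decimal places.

-16.86 percentage points

M((Mg₀.₇₂Fe₀.₂₈)₃KAlSi₃O₁₀(OH)₂) = 443.748 g/mol, so wt% Fe = 46.910/443.748 × 100 = 10.57%.
M((Mg₀.₅₁Fe₀.₄₉)CO₃) = 99.768 g/mol, so wt% Fe = 27.364/99.768 × 100 = 27.43%.
10.57 − 27.43 = -16.86 pp.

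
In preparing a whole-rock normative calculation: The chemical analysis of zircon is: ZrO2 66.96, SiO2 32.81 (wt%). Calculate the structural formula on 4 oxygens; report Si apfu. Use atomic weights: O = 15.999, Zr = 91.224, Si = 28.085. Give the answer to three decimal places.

ZrO2: 66.96/123.222 = 0.54341 mol → 0.54341 mol Zr, 1.08682 mol O.
SiO2: 32.81/60.083 = 0.54608 mol → 0.54608 mol Si, 1.09216 mol O.
Total oxygen = 2.17898 mol. Normalization factor = 4/2.17898 = 1.83572.
Si per 4 O = 0.54608 × 1.83572 = 1.002.

1.002 Si apfu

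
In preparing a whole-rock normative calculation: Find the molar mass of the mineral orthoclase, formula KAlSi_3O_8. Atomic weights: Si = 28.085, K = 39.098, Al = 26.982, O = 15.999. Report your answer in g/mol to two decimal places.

K: 1 × 39.098 = 39.0980
Al: 1 × 26.982 = 26.9820
Si: 3 × 28.085 = 84.2550
O: 8 × 15.999 = 127.9920
Summing the contributions gives the formula mass.

278.33 g/mol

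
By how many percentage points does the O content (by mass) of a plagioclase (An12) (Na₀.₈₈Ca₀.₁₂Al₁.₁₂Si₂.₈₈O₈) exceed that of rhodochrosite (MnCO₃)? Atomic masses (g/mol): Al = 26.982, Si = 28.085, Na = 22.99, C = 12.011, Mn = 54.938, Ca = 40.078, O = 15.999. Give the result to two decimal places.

6.70 percentage points

O in Na₀.₈₈Ca₀.₁₂Al₁.₁₂Si₂.₈₈O₈: molar mass 264.137 g/mol; 8×15.999 = 127.992 g → 48.46 wt%.
O in MnCO₃: molar mass 114.946 g/mol; 3×15.999 = 47.997 g → 41.76 wt%.
Difference = 48.46 − 41.76 = 6.70 percentage points.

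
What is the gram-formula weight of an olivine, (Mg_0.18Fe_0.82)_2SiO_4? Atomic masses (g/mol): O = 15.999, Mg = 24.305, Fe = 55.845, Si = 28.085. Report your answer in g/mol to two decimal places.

192.42 g/mol

M = 0.36×24.305 + 1.64×55.845 + 1×28.085 + 4×15.999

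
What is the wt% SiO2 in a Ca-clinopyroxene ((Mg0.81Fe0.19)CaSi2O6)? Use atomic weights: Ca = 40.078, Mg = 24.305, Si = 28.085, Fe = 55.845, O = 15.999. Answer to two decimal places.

M((Mg0.81Fe0.19)CaSi2O6) = 222.540 g/mol; M(SiO2) = 60.083 g/mol.
Moles SiO2 per formula unit = 2 Si ÷ 1 = 2.0000.
SiO2 fraction = (2.0000 × 60.083) / 222.540 = 120.166/222.540 = 0.5400.

54.00 wt%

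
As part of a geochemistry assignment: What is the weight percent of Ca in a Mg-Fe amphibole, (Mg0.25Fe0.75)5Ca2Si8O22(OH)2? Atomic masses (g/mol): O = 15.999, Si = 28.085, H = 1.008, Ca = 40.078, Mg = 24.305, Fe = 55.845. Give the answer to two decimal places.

8.61 weight percent

M((Mg0.25Fe0.75)5Ca2Si8O22(OH)2) = 930.628 g/mol.
Ca contributes 2 × 40.078 = 80.156 g per mole.
80.156/930.628 = 0.0861 → 8.61%.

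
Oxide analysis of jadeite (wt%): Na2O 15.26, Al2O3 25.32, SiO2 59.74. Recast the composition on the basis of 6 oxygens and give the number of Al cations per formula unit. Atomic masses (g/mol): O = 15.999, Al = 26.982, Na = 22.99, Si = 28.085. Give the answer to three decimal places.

Na2O (M=61.979): mol = 0.24621; Na = 0.49242, O = 0.24621.
Al2O3 (M=101.961): mol = 0.24833; Al = 0.49666, O = 0.74499.
SiO2 (M=60.083): mol = 0.99429; Si = 0.99429, O = 1.98858.
ΣO = 2.97978; factor = 6/ΣO = 2.01357.
Al apfu = 0.49666 × 2.01357 = 1.000.

1.000 Al apfu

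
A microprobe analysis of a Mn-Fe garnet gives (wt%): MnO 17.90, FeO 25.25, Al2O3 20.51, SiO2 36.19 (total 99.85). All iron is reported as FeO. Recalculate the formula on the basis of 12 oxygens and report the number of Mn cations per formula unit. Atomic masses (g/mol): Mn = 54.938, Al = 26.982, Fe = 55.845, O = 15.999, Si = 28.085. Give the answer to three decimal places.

1.255 Mn apfu

MnO: 17.90/70.937 = 0.25234 mol → 0.25234 mol Mn, 0.25234 mol O.
FeO: 25.25/71.844 = 0.35146 mol → 0.35146 mol Fe, 0.35146 mol O.
Al2O3: 20.51/101.961 = 0.20116 mol → 0.40232 mol Al, 0.60348 mol O.
SiO2: 36.19/60.083 = 0.60233 mol → 0.60233 mol Si, 1.20466 mol O.
Total oxygen = 2.41194 mol. Normalization factor = 12/2.41194 = 4.97525.
Mn per 12 O = 0.25234 × 4.97525 = 1.255.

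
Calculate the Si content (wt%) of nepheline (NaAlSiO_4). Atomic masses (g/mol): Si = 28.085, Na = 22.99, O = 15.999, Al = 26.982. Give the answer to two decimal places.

Formula mass = 1·22.99 + 1·26.982 + 1·28.085 + 4·15.999 = 142.053 g/mol, of which 28.085 g is Si.
So Si makes up 28.085/142.053 = 0.1977 of the mass, i.e. 19.77%.

19.77 wt%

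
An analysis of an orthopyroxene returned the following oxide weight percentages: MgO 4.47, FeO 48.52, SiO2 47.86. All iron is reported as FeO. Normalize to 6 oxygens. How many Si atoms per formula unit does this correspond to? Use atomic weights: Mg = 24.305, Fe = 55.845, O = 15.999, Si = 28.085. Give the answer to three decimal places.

4.47 wt% MgO ÷ 40.304 g/mol = 0.11091 mol, giving 0.11091 Mg and 0.11091 O.
48.52 wt% FeO ÷ 71.844 g/mol = 0.67535 mol, giving 0.67535 Fe and 0.67535 O.
47.86 wt% SiO2 ÷ 60.083 g/mol = 0.79656 mol, giving 0.79656 Si and 1.59312 O.
Oxygen sums to 2.37938; scaling by 6/2.37938 = 2.52167 puts the formula on 6 O.
Si: 0.79656 × 2.52167 = 2.009 atoms per formula unit.

2.009 Si apfu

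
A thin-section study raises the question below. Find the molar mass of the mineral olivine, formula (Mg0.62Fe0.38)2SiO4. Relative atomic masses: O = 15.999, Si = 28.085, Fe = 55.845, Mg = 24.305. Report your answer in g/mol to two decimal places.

Mg: 1.24 × 24.305 = 30.1382
Fe: 0.76 × 55.845 = 42.4422
Si: 1 × 28.085 = 28.0850
O: 4 × 15.999 = 63.9960
Summing the contributions gives the formula mass.

164.66 g/mol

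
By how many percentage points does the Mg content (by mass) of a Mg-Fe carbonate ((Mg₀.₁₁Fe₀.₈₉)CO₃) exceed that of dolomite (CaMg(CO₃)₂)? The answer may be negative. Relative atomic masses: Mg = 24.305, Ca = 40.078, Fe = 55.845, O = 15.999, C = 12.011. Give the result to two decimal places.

-10.80 percentage points

Mg in (Mg₀.₁₁Fe₀.₈₉)CO₃: molar mass 112.384 g/mol; 0.11×24.305 = 2.674 g → 2.38 wt%.
Mg in CaMg(CO₃)₂: molar mass 184.399 g/mol; 1×24.305 = 24.305 g → 13.18 wt%.
Difference = 2.38 − 13.18 = -10.80 percentage points.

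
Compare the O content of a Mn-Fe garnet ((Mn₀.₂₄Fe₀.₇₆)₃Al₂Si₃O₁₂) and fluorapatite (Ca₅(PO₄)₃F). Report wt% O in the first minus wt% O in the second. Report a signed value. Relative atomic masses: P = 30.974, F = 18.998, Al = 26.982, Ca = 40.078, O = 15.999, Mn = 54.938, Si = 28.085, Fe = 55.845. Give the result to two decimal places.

0.55 percentage points

M((Mn₀.₂₄Fe₀.₇₆)₃Al₂Si₃O₁₂) = 497.089 g/mol, so wt% O = 191.988/497.089 × 100 = 38.62%.
M(Ca₅(PO₄)₃F) = 504.298 g/mol, so wt% O = 191.988/504.298 × 100 = 38.07%.
38.62 − 38.07 = 0.55 pp.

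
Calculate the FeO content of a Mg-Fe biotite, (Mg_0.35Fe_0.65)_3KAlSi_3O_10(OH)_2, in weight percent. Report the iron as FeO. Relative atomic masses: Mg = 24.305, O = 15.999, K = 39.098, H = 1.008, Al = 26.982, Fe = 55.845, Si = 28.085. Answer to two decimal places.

Formula mass = 478.757 g/mol.
1.95 Fe → 1.9500 mol FeO per formula unit; M(FeO) = 71.844, so FeO mass = 140.096 g.
140.096/478.757 × 100 = 29.26 wt%.

29.26 wt%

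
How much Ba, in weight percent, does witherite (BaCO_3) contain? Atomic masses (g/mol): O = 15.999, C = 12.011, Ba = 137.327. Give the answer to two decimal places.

M(BaCO_3) = 197.335 g/mol.
Ba contributes 1 × 137.327 = 137.327 g per mole.
137.327/197.335 = 0.6959 → 69.59%.

69.59 weight percent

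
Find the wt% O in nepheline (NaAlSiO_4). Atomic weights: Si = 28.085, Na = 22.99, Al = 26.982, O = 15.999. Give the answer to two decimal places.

45.05 weight percent

M(NaAlSiO_4) = 142.053 g/mol.
O contributes 4 × 15.999 = 63.996 g per mole.
63.996/142.053 = 0.4505 → 45.05%.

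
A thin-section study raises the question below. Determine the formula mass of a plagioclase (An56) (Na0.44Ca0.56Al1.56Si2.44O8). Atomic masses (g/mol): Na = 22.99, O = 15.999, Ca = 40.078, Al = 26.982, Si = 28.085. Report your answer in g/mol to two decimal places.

M = 0.44*22.99 + 0.56*40.078 + 1.56*26.982 + 2.44*28.085 + 8*15.999

271.17 g/mol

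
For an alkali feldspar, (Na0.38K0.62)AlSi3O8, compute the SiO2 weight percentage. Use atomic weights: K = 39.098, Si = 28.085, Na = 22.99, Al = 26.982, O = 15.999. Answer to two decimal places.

Formula mass = 272.206 g/mol.
3 Si → 3.0000 mol SiO2 per formula unit; M(SiO2) = 60.083, so SiO2 mass = 180.249 g.
180.249/272.206 × 100 = 66.22 wt%.

66.22 wt%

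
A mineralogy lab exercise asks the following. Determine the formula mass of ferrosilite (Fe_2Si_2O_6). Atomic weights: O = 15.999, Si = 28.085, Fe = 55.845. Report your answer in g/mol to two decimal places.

263.85 g/mol

M = 2·55.845 + 2·28.085 + 6·15.999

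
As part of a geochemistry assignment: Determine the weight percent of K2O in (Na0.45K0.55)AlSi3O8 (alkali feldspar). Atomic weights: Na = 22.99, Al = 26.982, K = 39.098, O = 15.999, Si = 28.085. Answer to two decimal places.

9.56 wt%

Formula mass = 271.078 g/mol.
0.55 K → 0.2750 mol K2O per formula unit; M(K2O) = 94.195, so K2O mass = 25.904 g.
25.904/271.078 × 100 = 9.56 wt%.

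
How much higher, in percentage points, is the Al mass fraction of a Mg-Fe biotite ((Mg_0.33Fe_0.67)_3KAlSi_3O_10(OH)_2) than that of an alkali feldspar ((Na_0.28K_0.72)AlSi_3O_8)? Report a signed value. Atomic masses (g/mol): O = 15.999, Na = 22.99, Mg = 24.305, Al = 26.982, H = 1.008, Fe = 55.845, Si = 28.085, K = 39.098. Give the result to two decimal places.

M((Mg_0.33Fe_0.67)_3KAlSi_3O_10(OH)_2) = 480.649 g/mol, so wt% Al = 26.982/480.649 × 100 = 5.61%.
M((Na_0.28K_0.72)AlSi_3O_8) = 273.817 g/mol, so wt% Al = 26.982/273.817 × 100 = 9.85%.
5.61 − 9.85 = -4.24 pp.

-4.24 percentage points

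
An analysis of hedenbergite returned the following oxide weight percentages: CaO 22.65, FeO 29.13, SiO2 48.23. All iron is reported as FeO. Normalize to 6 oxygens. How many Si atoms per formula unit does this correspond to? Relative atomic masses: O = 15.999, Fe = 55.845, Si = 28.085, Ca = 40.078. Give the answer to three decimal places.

1.994 Si apfu

CaO: 22.65/56.077 = 0.40391 mol → 0.40391 mol Ca, 0.40391 mol O.
FeO: 29.13/71.844 = 0.40546 mol → 0.40546 mol Fe, 0.40546 mol O.
SiO2: 48.23/60.083 = 0.80272 mol → 0.80272 mol Si, 1.60544 mol O.
Total oxygen = 2.41481 mol. Normalization factor = 6/2.41481 = 2.48467.
Si per 6 O = 0.80272 × 2.48467 = 1.994.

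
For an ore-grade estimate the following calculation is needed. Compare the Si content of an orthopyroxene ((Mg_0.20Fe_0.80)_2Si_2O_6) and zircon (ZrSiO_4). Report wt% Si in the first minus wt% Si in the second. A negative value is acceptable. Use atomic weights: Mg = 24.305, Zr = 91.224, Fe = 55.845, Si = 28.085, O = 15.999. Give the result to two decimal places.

Si in (Mg_0.20Fe_0.80)_2Si_2O_6: molar mass 251.238 g/mol; 2×28.085 = 56.170 g → 22.36 wt%.
Si in ZrSiO_4: molar mass 183.305 g/mol; 1×28.085 = 28.085 g → 15.32 wt%.
Difference = 22.36 − 15.32 = 7.04 percentage points.

7.04 percentage points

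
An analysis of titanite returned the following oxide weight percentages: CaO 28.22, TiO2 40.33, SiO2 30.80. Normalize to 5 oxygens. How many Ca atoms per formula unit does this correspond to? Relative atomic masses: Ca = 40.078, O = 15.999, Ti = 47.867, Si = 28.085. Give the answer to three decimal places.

0.991 Ca apfu

CaO (M=56.077): mol = 0.50324; Ca = 0.50324, O = 0.50324.
TiO2 (M=79.865): mol = 0.50498; Ti = 0.50498, O = 1.00996.
SiO2 (M=60.083): mol = 0.51262; Si = 0.51262, O = 1.02524.
ΣO = 2.53844; factor = 5/ΣO = 1.96971.
Ca apfu = 0.50324 × 1.96971 = 0.991.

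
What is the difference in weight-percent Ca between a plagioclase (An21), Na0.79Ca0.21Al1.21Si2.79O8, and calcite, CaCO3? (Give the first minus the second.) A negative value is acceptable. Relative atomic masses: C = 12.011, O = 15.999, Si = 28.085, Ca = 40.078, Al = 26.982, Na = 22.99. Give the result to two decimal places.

Ca in Na0.79Ca0.21Al1.21Si2.79O8: molar mass 265.576 g/mol; 0.21×40.078 = 8.416 g → 3.17 wt%.
Ca in CaCO3: molar mass 100.086 g/mol; 1×40.078 = 40.078 g → 40.04 wt%.
Difference = 3.17 − 40.04 = -36.87 percentage points.

-36.87 percentage points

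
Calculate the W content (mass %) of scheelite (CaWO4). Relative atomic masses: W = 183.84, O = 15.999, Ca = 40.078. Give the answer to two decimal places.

63.85 mass %

Formula mass = 1*40.078 + 1*183.84 + 4*15.999 = 287.914 g/mol, of which 183.840 g is W.
So W makes up 183.840/287.914 = 0.6385 of the mass, i.e. 63.85%.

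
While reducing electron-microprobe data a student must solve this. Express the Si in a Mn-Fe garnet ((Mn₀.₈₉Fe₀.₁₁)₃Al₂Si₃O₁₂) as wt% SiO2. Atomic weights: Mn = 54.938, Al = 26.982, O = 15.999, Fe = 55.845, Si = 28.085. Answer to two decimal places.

36.39 wt%

Molar mass of (Mn₀.₈₉Fe₀.₁₁)₃Al₂Si₃O₁₂ = 2.67*54.938 + 0.33*55.845 + 2*26.982 + 3*28.085 + 12*15.999 = 495.320 g/mol.
Each formula unit contains 3 Si, equivalent to 3/1 = 3.0000 mol SiO2.
M(SiO2) = 1×28.085 + 2×15.999 = 60.083 g/mol.
Mass of SiO2 per formula unit = 3.0000 × 60.083 = 180.249 g.
SiO2 wt% = 180.249 / 495.320 × 100 = 36.39%.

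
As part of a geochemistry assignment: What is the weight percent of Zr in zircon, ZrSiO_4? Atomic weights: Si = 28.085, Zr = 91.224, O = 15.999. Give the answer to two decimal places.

49.77 mass %

Formula mass = 1·91.224 + 1·28.085 + 4·15.999 = 183.305 g/mol, of which 91.224 g is Zr.
So Zr makes up 91.224/183.305 = 0.4977 of the mass, i.e. 49.77%.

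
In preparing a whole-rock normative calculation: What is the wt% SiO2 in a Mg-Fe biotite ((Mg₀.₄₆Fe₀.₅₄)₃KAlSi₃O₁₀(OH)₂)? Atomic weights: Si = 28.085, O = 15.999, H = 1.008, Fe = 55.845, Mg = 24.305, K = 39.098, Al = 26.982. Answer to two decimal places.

38.49 wt%

Formula mass = 468.349 g/mol.
3 Si → 3.0000 mol SiO2 per formula unit; M(SiO2) = 60.083, so SiO2 mass = 180.249 g.
180.249/468.349 × 100 = 38.49 wt%.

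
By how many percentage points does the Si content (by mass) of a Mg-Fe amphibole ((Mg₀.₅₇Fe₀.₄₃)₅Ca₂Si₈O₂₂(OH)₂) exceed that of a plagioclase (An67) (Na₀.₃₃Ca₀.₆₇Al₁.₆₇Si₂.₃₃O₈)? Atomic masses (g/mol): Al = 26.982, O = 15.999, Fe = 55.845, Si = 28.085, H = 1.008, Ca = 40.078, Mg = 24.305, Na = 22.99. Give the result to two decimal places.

1.55 percentage points

M((Mg₀.₅₇Fe₀.₄₃)₅Ca₂Si₈O₂₂(OH)₂) = 880.164 g/mol, so wt% Si = 224.680/880.164 × 100 = 25.53%.
M(Na₀.₃₃Ca₀.₆₇Al₁.₆₇Si₂.₃₃O₈) = 272.929 g/mol, so wt% Si = 65.438/272.929 × 100 = 23.98%.
25.53 − 23.98 = 1.55 pp.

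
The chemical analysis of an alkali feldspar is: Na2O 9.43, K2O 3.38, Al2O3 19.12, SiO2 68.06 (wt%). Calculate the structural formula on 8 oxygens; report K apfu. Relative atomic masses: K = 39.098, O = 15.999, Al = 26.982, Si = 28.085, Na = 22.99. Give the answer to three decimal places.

9.43 wt% Na2O ÷ 61.979 g/mol = 0.15215 mol, giving 0.30430 Na and 0.15215 O.
3.38 wt% K2O ÷ 94.195 g/mol = 0.03588 mol, giving 0.07176 K and 0.03588 O.
19.12 wt% Al2O3 ÷ 101.961 g/mol = 0.18752 mol, giving 0.37504 Al and 0.56256 O.
68.06 wt% SiO2 ÷ 60.083 g/mol = 1.13277 mol, giving 1.13277 Si and 2.26554 O.
Oxygen sums to 3.01613; scaling by 8/3.01613 = 2.65241 puts the formula on 8 O.
K: 0.07176 × 2.65241 = 0.190 atoms per formula unit.

0.190 K apfu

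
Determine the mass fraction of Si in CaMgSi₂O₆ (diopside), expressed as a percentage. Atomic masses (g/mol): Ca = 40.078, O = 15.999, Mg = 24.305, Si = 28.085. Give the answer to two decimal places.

Formula mass = 1·40.078 + 1·24.305 + 2·28.085 + 6·15.999 = 216.547 g/mol, of which 56.170 g is Si.
So Si makes up 56.170/216.547 = 0.2594 of the mass, i.e. 25.94%.

25.94 mass %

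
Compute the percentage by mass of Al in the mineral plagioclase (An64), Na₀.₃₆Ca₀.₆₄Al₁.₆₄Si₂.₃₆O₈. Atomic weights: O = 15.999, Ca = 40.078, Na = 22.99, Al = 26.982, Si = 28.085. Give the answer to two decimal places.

M(Na₀.₃₆Ca₀.₆₄Al₁.₆₄Si₂.₃₆O₈) = 272.449 g/mol.
Al contributes 1.64 × 26.982 = 44.250 g per mole.
44.250/272.449 = 0.1624 → 16.24%.

16.24 weight percent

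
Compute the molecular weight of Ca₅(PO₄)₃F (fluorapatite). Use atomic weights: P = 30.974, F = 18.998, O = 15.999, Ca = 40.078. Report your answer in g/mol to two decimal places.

Ca: 5 × 40.078 = 200.3900
P: 3 × 30.974 = 92.9220
O: 12 × 15.999 = 191.9880
F: 1 × 18.998 = 18.9980
Summing the contributions gives the formula mass.

504.30 g/mol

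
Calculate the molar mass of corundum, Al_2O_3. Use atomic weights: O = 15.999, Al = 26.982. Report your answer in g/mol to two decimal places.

Al: 2 × 26.982 = 53.9640
O: 3 × 15.999 = 47.9970
Summing the contributions gives the formula mass.

101.96 g/mol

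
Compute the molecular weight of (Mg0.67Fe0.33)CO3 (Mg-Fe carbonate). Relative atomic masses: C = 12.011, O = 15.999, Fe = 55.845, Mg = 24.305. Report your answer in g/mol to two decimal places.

94.72 g/mol

M = 0.67×24.305 + 0.33×55.845 + 1×12.011 + 3×15.999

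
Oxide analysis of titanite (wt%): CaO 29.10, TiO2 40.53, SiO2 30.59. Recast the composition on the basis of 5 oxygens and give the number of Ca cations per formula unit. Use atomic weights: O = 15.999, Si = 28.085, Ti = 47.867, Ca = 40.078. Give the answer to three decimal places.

1.017 Ca apfu

29.10 wt% CaO ÷ 56.077 g/mol = 0.51893 mol, giving 0.51893 Ca and 0.51893 O.
40.53 wt% TiO2 ÷ 79.865 g/mol = 0.50748 mol, giving 0.50748 Ti and 1.01496 O.
30.59 wt% SiO2 ÷ 60.083 g/mol = 0.50913 mol, giving 0.50913 Si and 1.01826 O.
Oxygen sums to 2.55215; scaling by 5/2.55215 = 1.95913 puts the formula on 5 O.
Ca: 0.51893 × 1.95913 = 1.017 atoms per formula unit.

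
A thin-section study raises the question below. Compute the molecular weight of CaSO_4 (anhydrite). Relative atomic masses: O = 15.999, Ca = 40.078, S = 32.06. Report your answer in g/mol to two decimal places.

The formula mass is the sum 1·40.078 + 1·32.06 + 4·15.999.

136.13 g/mol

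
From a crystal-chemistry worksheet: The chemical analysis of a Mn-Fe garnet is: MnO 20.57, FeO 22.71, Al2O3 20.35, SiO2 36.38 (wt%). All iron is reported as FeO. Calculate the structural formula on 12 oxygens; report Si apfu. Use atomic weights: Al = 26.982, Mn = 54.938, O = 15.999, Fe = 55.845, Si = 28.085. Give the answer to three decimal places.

20.57 wt% MnO ÷ 70.937 g/mol = 0.28998 mol, giving 0.28998 Mn and 0.28998 O.
22.71 wt% FeO ÷ 71.844 g/mol = 0.31610 mol, giving 0.31610 Fe and 0.31610 O.
20.35 wt% Al2O3 ÷ 101.961 g/mol = 0.19959 mol, giving 0.39918 Al and 0.59877 O.
36.38 wt% SiO2 ÷ 60.083 g/mol = 0.60550 mol, giving 0.60550 Si and 1.21100 O.
Oxygen sums to 2.41585; scaling by 12/2.41585 = 4.96720 puts the formula on 12 O.
Si: 0.60550 × 4.96720 = 3.008 atoms per formula unit.

3.008 Si apfu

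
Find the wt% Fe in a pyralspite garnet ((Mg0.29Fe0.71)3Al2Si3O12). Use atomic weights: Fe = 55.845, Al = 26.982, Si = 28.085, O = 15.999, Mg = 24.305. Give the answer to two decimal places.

Molar mass of (Mg0.29Fe0.71)3Al2Si3O12: 0.87*24.305 + 2.13*55.845 + 2*26.982 + 3*28.085 + 12*15.999 = 470.302 g/mol.
Mass of Fe per formula unit: 2.13 × 55.845 = 118.950 g.
Weight fraction Fe = 118.950 / 470.302 = 0.2529.

25.29 mass %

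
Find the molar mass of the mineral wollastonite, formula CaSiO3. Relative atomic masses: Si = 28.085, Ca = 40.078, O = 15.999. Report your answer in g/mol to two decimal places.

M = 1·40.078 + 1·28.085 + 3·15.999

116.16 g/mol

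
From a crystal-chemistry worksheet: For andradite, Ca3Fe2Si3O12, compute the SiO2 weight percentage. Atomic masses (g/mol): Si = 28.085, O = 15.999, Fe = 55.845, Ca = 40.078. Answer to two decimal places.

35.47 wt%

Formula mass = 508.167 g/mol.
3 Si → 3.0000 mol SiO2 per formula unit; M(SiO2) = 60.083, so SiO2 mass = 180.249 g.
180.249/508.167 × 100 = 35.47 wt%.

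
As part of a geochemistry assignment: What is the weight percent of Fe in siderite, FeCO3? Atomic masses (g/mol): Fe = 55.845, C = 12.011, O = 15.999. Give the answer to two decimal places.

48.20 wt%

M(FeCO3) = 115.853 g/mol.
Fe contributes 1 × 55.845 = 55.845 g per mole.
55.845/115.853 = 0.4820 → 48.20%.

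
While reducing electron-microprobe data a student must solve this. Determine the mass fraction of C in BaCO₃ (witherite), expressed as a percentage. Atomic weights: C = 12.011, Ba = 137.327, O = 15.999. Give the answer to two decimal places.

Molar mass of BaCO₃: 1·137.327 + 1·12.011 + 3·15.999 = 197.335 g/mol.
Mass of C per formula unit: 1 × 12.011 = 12.011 g.
Weight fraction C = 12.011 / 197.335 = 0.0609.

6.09 weight percent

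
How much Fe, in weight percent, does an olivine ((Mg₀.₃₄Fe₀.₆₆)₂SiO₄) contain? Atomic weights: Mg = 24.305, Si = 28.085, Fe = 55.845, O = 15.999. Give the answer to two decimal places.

M((Mg₀.₃₄Fe₀.₆₆)₂SiO₄) = 182.324 g/mol.
Fe contributes 1.32 × 55.845 = 73.715 g per mole.
73.715/182.324 = 0.4043 → 40.43%.

40.43 weight percent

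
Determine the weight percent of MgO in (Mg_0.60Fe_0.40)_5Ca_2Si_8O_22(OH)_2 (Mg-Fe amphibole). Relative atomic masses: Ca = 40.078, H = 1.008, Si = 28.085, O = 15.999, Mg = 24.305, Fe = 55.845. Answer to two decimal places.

Formula mass = 875.433 g/mol.
3 Mg → 3.0000 mol MgO per formula unit; M(MgO) = 40.304, so MgO mass = 120.912 g.
120.912/875.433 × 100 = 13.81 wt%.

13.81 wt%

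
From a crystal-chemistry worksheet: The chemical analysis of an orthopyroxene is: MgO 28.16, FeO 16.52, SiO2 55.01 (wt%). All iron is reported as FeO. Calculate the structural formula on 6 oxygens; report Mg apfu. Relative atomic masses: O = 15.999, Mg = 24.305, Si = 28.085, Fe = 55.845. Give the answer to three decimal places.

28.16 wt% MgO ÷ 40.304 g/mol = 0.69869 mol, giving 0.69869 Mg and 0.69869 O.
16.52 wt% FeO ÷ 71.844 g/mol = 0.22994 mol, giving 0.22994 Fe and 0.22994 O.
55.01 wt% SiO2 ÷ 60.083 g/mol = 0.91557 mol, giving 0.91557 Si and 1.83114 O.
Oxygen sums to 2.75977; scaling by 6/2.75977 = 2.17409 puts the formula on 6 O.
Mg: 0.69869 × 2.17409 = 1.519 atoms per formula unit.

1.519 Mg apfu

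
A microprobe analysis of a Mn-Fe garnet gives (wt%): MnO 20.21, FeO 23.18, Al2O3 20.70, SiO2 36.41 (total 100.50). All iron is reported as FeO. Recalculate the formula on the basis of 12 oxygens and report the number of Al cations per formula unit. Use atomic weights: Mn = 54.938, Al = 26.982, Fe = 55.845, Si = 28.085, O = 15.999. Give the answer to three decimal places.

2.006 Al apfu

MnO (M=70.937): mol = 0.28490; Mn = 0.28490, O = 0.28490.
FeO (M=71.844): mol = 0.32264; Fe = 0.32264, O = 0.32264.
Al2O3 (M=101.961): mol = 0.20302; Al = 0.40604, O = 0.60906.
SiO2 (M=60.083): mol = 0.60600; Si = 0.60600, O = 1.21200.
ΣO = 2.42860; factor = 12/ΣO = 4.94112.
Al apfu = 0.40604 × 4.94112 = 2.006.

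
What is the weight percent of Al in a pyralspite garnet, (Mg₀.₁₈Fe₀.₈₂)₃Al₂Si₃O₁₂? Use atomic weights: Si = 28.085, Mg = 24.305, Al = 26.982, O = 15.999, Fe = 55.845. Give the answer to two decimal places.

11.23 weight percent

M((Mg₀.₁₈Fe₀.₈₂)₃Al₂Si₃O₁₂) = 480.710 g/mol.
Al contributes 2 × 26.982 = 53.964 g per mole.
53.964/480.710 = 0.1123 → 11.23%.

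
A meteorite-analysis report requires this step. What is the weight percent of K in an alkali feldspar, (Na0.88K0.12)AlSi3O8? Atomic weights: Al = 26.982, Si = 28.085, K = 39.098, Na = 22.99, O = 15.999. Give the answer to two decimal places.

Formula mass = 0.88*22.99 + 0.12*39.098 + 1*26.982 + 3*28.085 + 8*15.999 = 264.152 g/mol, of which 4.692 g is K.
So K makes up 4.692/264.152 = 0.0178 of the mass, i.e. 1.78%.

1.78 wt%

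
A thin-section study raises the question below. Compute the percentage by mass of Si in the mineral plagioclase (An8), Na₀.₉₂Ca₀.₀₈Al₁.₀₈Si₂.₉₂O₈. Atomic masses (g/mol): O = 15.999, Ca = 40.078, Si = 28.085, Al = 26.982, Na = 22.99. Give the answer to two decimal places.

M(Na₀.₉₂Ca₀.₀₈Al₁.₀₈Si₂.₉₂O₈) = 263.498 g/mol.
Si contributes 2.92 × 28.085 = 82.008 g per mole.
82.008/263.498 = 0.3112 → 31.12%.

31.12 weight percent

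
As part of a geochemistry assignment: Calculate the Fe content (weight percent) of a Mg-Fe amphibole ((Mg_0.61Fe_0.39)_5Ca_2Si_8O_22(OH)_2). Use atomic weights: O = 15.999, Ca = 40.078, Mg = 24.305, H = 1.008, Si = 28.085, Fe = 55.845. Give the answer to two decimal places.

Formula mass = 3.05×24.305 + 1.95×55.845 + 2×40.078 + 8×28.085 + 24×15.999 + 2×1.008 = 873.856 g/mol, of which 108.898 g is Fe.
So Fe makes up 108.898/873.856 = 0.1246 of the mass, i.e. 12.46%.

12.46 weight percent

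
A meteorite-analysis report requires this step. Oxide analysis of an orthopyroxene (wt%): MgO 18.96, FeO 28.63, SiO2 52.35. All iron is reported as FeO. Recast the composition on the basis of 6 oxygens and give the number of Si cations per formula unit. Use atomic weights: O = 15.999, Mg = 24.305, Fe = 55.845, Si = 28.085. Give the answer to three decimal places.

2.002 Si apfu

MgO: 18.96/40.304 = 0.47042 mol → 0.47042 mol Mg, 0.47042 mol O.
FeO: 28.63/71.844 = 0.39850 mol → 0.39850 mol Fe, 0.39850 mol O.
SiO2: 52.35/60.083 = 0.87129 mol → 0.87129 mol Si, 1.74258 mol O.
Total oxygen = 2.61150 mol. Normalization factor = 6/2.61150 = 2.29753.
Si per 6 O = 0.87129 × 2.29753 = 2.002.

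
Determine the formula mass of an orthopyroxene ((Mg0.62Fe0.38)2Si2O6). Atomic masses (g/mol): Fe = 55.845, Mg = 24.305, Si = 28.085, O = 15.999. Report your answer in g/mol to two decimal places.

224.74 g/mol

Mg: 1.24 × 24.305 = 30.1382
Fe: 0.76 × 55.845 = 42.4422
Si: 2 × 28.085 = 56.1700
O: 6 × 15.999 = 95.9940
Summing the contributions gives the formula mass.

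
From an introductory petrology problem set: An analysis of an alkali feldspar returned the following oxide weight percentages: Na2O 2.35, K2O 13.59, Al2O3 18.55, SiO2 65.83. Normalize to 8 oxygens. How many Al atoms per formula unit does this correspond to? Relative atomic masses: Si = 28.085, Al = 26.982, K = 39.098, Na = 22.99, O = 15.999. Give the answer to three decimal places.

Na2O: 2.35/61.979 = 0.03792 mol → 0.07584 mol Na, 0.03792 mol O.
K2O: 13.59/94.195 = 0.14428 mol → 0.28856 mol K, 0.14428 mol O.
Al2O3: 18.55/101.961 = 0.18193 mol → 0.36386 mol Al, 0.54579 mol O.
SiO2: 65.83/60.083 = 1.09565 mol → 1.09565 mol Si, 2.19130 mol O.
Total oxygen = 2.91929 mol. Normalization factor = 8/2.91929 = 2.74039.
Al per 8 O = 0.36386 × 2.74039 = 0.997.

0.997 Al apfu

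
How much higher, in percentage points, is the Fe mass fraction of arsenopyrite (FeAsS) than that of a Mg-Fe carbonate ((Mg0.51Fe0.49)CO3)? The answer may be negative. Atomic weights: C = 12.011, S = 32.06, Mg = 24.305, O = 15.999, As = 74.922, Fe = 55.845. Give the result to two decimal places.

First mineral: 55.845 g Fe in 162.827 g formula = 34.30 wt% Fe.
Second mineral: 27.364 g Fe in 99.768 g formula = 27.43 wt% Fe.
34.30% − 27.43% gives a difference of 6.87 percentage points.

6.87 percentage points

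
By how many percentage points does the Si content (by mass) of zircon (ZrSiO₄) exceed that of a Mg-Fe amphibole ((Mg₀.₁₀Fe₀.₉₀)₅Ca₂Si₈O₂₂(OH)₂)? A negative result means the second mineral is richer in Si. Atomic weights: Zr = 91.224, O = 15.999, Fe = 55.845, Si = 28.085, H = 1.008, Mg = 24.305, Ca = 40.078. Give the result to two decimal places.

-8.22 percentage points

Si in ZrSiO₄: molar mass 183.305 g/mol; 1×28.085 = 28.085 g → 15.32 wt%.
Si in (Mg₀.₁₀Fe₀.₉₀)₅Ca₂Si₈O₂₂(OH)₂: molar mass 954.283 g/mol; 8×28.085 = 224.680 g → 23.54 wt%.
Difference = 15.32 − 23.54 = -8.22 percentage points.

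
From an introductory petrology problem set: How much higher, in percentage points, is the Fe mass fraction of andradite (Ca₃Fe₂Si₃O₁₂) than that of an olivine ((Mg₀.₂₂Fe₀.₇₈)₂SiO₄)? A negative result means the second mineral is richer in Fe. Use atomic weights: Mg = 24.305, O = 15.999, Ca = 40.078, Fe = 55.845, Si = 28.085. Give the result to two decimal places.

Fe in Ca₃Fe₂Si₃O₁₂: molar mass 508.167 g/mol; 2×55.845 = 111.690 g → 21.98 wt%.
Fe in (Mg₀.₂₂Fe₀.₇₈)₂SiO₄: molar mass 189.893 g/mol; 1.56×55.845 = 87.118 g → 45.88 wt%.
Difference = 21.98 − 45.88 = -23.90 percentage points.

-23.90 percentage points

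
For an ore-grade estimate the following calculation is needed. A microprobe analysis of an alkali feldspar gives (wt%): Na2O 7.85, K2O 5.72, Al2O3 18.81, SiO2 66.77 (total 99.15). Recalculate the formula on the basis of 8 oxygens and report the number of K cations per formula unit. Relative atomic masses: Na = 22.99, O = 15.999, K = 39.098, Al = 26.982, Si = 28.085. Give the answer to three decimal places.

0.328 K apfu

Na2O (M=61.979): mol = 0.12666; Na = 0.25332, O = 0.12666.
K2O (M=94.195): mol = 0.06073; K = 0.12146, O = 0.06073.
Al2O3 (M=101.961): mol = 0.18448; Al = 0.36896, O = 0.55344.
SiO2 (M=60.083): mol = 1.11130; Si = 1.11130, O = 2.22260.
ΣO = 2.96343; factor = 8/ΣO = 2.69957.
K apfu = 0.12146 × 2.69957 = 0.328.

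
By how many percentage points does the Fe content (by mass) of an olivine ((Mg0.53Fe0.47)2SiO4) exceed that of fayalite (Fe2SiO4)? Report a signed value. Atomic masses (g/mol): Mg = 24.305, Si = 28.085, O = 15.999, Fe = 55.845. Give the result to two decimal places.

Fe in (Mg0.53Fe0.47)2SiO4: molar mass 170.339 g/mol; 0.94×55.845 = 52.494 g → 30.82 wt%.
Fe in Fe2SiO4: molar mass 203.771 g/mol; 2×55.845 = 111.690 g → 54.81 wt%.
Difference = 30.82 − 54.81 = -23.99 percentage points.

-23.99 percentage points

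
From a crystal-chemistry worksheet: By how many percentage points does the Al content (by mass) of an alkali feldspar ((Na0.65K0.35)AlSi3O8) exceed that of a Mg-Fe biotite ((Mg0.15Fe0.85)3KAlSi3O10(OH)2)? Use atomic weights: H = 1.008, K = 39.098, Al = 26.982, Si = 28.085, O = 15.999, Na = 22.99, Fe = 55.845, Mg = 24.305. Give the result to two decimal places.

4.65 percentage points

First mineral: 26.982 g Al in 267.857 g formula = 10.07 wt% Al.
Second mineral: 26.982 g Al in 497.681 g formula = 5.42 wt% Al.
10.07% − 5.42% gives a difference of 4.65 percentage points.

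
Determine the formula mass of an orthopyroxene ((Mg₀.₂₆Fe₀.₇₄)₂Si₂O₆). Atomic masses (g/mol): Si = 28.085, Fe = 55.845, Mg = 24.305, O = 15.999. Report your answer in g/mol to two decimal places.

247.45 g/mol

M = 0.52*24.305 + 1.48*55.845 + 2*28.085 + 6*15.999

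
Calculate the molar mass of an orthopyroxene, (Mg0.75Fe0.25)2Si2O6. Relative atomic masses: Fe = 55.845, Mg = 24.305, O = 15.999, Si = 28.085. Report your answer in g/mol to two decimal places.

216.54 g/mol

Mg: 1.50 × 24.305 = 36.4575
Fe: 0.50 × 55.845 = 27.9225
Si: 2 × 28.085 = 56.1700
O: 6 × 15.999 = 95.9940
Summing the contributions gives the formula mass.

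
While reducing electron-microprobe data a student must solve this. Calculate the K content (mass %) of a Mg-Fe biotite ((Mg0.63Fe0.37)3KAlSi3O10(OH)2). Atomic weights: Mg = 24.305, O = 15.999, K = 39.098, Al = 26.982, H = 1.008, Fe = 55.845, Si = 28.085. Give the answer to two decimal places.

Formula mass = 1.89×24.305 + 1.11×55.845 + 1×39.098 + 1×26.982 + 3×28.085 + 12×15.999 + 2×1.008 = 452.263 g/mol, of which 39.098 g is K.
So K makes up 39.098/452.263 = 0.0864 of the mass, i.e. 8.64%.

8.64 mass %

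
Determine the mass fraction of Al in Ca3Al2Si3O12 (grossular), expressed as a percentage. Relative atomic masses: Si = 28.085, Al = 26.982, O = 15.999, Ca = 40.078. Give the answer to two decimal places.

Formula mass = 3·40.078 + 2·26.982 + 3·28.085 + 12·15.999 = 450.441 g/mol, of which 53.964 g is Al.
So Al makes up 53.964/450.441 = 0.1198 of the mass, i.e. 11.98%.

11.98 wt%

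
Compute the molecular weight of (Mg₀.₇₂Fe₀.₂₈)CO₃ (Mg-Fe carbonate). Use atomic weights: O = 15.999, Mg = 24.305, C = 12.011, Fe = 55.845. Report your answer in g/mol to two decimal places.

Mg: 0.72 × 24.305 = 17.4996
Fe: 0.28 × 55.845 = 15.6366
C: 1 × 12.011 = 12.0110
O: 3 × 15.999 = 47.9970
Summing the contributions gives the formula mass.

93.14 g/mol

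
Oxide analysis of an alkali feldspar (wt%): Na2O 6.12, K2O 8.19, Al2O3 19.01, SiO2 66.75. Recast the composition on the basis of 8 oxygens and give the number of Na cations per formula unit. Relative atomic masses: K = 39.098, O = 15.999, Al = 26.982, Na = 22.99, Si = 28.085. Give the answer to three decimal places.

6.12 wt% Na2O ÷ 61.979 g/mol = 0.09874 mol, giving 0.19748 Na and 0.09874 O.
8.19 wt% K2O ÷ 94.195 g/mol = 0.08695 mol, giving 0.17390 K and 0.08695 O.
19.01 wt% Al2O3 ÷ 101.961 g/mol = 0.18644 mol, giving 0.37288 Al and 0.55932 O.
66.75 wt% SiO2 ÷ 60.083 g/mol = 1.11096 mol, giving 1.11096 Si and 2.22192 O.
Oxygen sums to 2.96693; scaling by 8/2.96693 = 2.69639 puts the formula on 8 O.
Na: 0.19748 × 2.69639 = 0.532 atoms per formula unit.

0.532 Na apfu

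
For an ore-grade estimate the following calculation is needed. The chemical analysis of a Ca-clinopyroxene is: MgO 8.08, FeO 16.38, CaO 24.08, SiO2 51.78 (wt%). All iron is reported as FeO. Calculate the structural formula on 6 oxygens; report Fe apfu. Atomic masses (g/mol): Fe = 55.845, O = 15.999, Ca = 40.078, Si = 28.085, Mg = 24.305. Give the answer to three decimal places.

MgO (M=40.304): mol = 0.20048; Mg = 0.20048, O = 0.20048.
FeO (M=71.844): mol = 0.22799; Fe = 0.22799, O = 0.22799.
CaO (M=56.077): mol = 0.42941; Ca = 0.42941, O = 0.42941.
SiO2 (M=60.083): mol = 0.86181; Si = 0.86181, O = 1.72362.
ΣO = 2.58150; factor = 6/ΣO = 2.32423.
Fe apfu = 0.22799 × 2.32423 = 0.530.

0.530 Fe apfu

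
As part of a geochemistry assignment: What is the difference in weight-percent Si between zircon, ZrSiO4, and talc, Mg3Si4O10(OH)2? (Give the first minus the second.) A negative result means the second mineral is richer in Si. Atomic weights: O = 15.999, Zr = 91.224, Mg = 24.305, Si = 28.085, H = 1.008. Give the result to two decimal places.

-14.30 percentage points

Si in ZrSiO4: molar mass 183.305 g/mol; 1×28.085 = 28.085 g → 15.32 wt%.
Si in Mg3Si4O10(OH)2: molar mass 379.259 g/mol; 4×28.085 = 112.340 g → 29.62 wt%.
Difference = 15.32 − 29.62 = -14.30 percentage points.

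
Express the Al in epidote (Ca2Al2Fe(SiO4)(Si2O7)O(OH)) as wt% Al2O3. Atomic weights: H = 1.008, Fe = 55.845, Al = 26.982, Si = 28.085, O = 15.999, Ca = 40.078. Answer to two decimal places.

21.10 wt%

Formula mass = 483.215 g/mol.
2 Al → 1.0000 mol Al2O3 per formula unit; M(Al2O3) = 101.961, so Al2O3 mass = 101.961 g.
101.961/483.215 × 100 = 21.10 wt%.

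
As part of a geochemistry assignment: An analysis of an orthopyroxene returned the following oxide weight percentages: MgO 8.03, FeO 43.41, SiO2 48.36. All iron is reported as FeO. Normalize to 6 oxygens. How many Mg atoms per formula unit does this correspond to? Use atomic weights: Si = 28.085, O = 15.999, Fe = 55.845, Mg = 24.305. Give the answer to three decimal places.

MgO (M=40.304): mol = 0.19924; Mg = 0.19924, O = 0.19924.
FeO (M=71.844): mol = 0.60423; Fe = 0.60423, O = 0.60423.
SiO2 (M=60.083): mol = 0.80489; Si = 0.80489, O = 1.60978.
ΣO = 2.41325; factor = 6/ΣO = 2.48627.
Mg apfu = 0.19924 × 2.48627 = 0.495.

0.495 Mg apfu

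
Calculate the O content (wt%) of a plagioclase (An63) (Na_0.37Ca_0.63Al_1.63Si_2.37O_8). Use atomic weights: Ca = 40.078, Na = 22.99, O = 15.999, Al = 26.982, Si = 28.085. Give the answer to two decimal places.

47.01 wt%

M(Na_0.37Ca_0.63Al_1.63Si_2.37O_8) = 272.290 g/mol.
O contributes 8 × 15.999 = 127.992 g per mole.
127.992/272.290 = 0.4701 → 47.01%.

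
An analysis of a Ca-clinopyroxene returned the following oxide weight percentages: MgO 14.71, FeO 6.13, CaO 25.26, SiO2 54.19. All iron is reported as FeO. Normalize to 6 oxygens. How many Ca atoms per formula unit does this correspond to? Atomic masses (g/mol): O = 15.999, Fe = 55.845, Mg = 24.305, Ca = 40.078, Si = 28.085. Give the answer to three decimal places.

0.999 Ca apfu

14.71 wt% MgO ÷ 40.304 g/mol = 0.36498 mol, giving 0.36498 Mg and 0.36498 O.
6.13 wt% FeO ÷ 71.844 g/mol = 0.08532 mol, giving 0.08532 Fe and 0.08532 O.
25.26 wt% CaO ÷ 56.077 g/mol = 0.45045 mol, giving 0.45045 Ca and 0.45045 O.
54.19 wt% SiO2 ÷ 60.083 g/mol = 0.90192 mol, giving 0.90192 Si and 1.80384 O.
Oxygen sums to 2.70459; scaling by 6/2.70459 = 2.21845 puts the formula on 6 O.
Ca: 0.45045 × 2.21845 = 0.999 atoms per formula unit.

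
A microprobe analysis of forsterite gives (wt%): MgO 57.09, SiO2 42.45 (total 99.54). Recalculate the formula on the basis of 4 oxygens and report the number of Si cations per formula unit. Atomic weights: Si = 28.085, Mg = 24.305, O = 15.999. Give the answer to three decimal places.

0.999 Si apfu

MgO (M=40.304): mol = 1.41648; Mg = 1.41648, O = 1.41648.
SiO2 (M=60.083): mol = 0.70652; Si = 0.70652, O = 1.41304.
ΣO = 2.82952; factor = 4/ΣO = 1.41367.
Si apfu = 0.70652 × 1.41367 = 0.999.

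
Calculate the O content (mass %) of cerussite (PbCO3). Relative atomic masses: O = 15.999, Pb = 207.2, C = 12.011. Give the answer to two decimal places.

M(PbCO3) = 267.208 g/mol.
O contributes 3 × 15.999 = 47.997 g per mole.
47.997/267.208 = 0.1796 → 17.96%.

17.96 mass %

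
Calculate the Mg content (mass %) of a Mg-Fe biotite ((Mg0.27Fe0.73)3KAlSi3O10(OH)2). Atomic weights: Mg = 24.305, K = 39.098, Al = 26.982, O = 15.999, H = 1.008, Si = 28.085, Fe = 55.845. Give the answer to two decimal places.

M((Mg0.27Fe0.73)3KAlSi3O10(OH)2) = 486.327 g/mol.
Mg contributes 0.81 × 24.305 = 19.687 g per mole.
19.687/486.327 = 0.0405 → 4.05%.

4.05 mass %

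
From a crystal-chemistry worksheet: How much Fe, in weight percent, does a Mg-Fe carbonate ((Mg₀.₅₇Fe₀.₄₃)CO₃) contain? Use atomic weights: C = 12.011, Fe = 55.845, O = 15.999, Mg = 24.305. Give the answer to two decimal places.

M((Mg₀.₅₇Fe₀.₄₃)CO₃) = 97.875 g/mol.
Fe contributes 0.43 × 55.845 = 24.013 g per mole.
24.013/97.875 = 0.2453 → 24.53%.

24.53 weight percent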